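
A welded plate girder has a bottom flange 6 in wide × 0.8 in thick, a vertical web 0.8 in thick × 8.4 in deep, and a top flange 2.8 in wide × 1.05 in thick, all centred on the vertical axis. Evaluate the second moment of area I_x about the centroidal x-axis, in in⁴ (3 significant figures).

I_x ≈ 203 in⁴

Break the section into simple shapes (no overlaps), measuring from the bottom-left corner of the bounding box.
Bottom plate: 6 × 0.8, A = 4.8 in², y = 0.4 in, Ī = 0.256 in⁴.
Web plate: 0.8 × 8.4, A = 6.72 in², y = 5 in, Ī = 39.514 in⁴.
Top plate: 2.8 × 1.05, A = 2.94 in², y = 9.725 in, Ī = 0.27011 in⁴.
Centroid: ȳ = ΣA·y / ΣA = 4.4337 in.
Transfer each piece to the centroidal x-axis using Ī + A·d² with d = y − 4.4337:
  bottom plate: d = -4.0337 in → contributes +78.356 in⁴
  web plate: d = 0.56629 in → contributes +41.669 in⁴
  top plate: d = 5.2913 in → contributes +82.583 in⁴
Total I = 202.61 in⁴.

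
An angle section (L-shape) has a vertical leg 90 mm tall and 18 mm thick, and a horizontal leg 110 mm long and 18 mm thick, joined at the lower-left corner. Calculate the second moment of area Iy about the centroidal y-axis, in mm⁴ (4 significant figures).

Iy ≈ 3.689 × 10⁶ mm⁴

Break the section into simple shapes (no overlaps), measuring from the bottom-left corner of the bounding box.
Vertical leg: 18 × 90, A = 1 620 mm², x = 9 mm, Ī = 43 740 mm⁴.
Horizontal leg (remainder): 92 × 18, A = 1 656 mm², x = 64 mm, Ī = 1 168 032 mm⁴.
Centroid: x̄ = ΣA·x / ΣA = 36.8022 mm.
Transfer each piece to the centroidal y-axis using Ī + A·d² with d = x − 36.8022:
  vertical leg: d = -27.8022 mm → contributes +1 295 939 mm⁴
  horizontal leg (remainder): d = 27.1978 mm → contributes +2 393 009 mm⁴
Total I = 3 688 948 mm⁴.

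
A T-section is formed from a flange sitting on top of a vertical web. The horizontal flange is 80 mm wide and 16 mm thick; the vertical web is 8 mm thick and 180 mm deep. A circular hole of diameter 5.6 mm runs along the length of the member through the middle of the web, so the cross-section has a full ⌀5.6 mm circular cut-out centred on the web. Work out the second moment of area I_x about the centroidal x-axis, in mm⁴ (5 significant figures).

Treat the section as a set of non-overlapping primitives; coordinates are from the bounding-box lower-left.
Flange: 80 × 16, A = 1 280 mm², y = 188 mm, Ī = 27306.67 mm⁴.
Web: 8 × 180, A = 1 440 mm², y = 90 mm, Ī = 3 888 000 mm⁴.
Hole (subtracted): ⌀5.6, A = 24.63009 mm², y = 90 mm, Ī = 48.27497 mm⁴.
Centroid: ȳ = ΣA·y / ΣA = 136.5391 mm.
Transfer each piece to the centroidal x-axis using Ī + A·d² with d = y − 136.5391:
  flange: d = 51.46093 mm → contributes +3 417 038 mm⁴
  web: d = -46.53907 mm → contributes +7 006 874 mm⁴
  hole: d = -46.53907 mm → contributes −53394.2 mm⁴
Total I = 10 370 518 mm⁴.

I_x ≈ 1.0371 × 10⁷ mm⁴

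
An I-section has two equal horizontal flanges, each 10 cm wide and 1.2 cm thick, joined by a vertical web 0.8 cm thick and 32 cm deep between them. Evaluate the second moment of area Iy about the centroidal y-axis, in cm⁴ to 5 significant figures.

Iy ≈ 201.37 cm⁴

Split into non-overlapping primitives; take the origin at the lower-left of the bounding box.
Bottom flange: 10 × 1.2, A = 12 cm², x = 5 cm, Ī = 100 cm⁴.
Web: 0.8 × 32, A = 25.6 cm², x = 5 cm, Ī = 1.365333 cm⁴.
Top flange: 10 × 1.2, A = 12 cm², x = 5 cm, Ī = 100 cm⁴.
By symmetry the centroid is at mid-width, x̄ = 5 cm.
All pieces are centred on the centroidal y-axis, so I = ΣĪ = 201.3653 cm⁴.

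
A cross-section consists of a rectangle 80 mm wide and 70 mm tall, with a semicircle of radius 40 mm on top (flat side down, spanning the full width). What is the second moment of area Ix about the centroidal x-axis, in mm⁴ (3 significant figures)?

Ix ≈ 7.25 × 10⁶ mm⁴

Break the section into simple shapes (no overlaps), measuring from the bottom-left corner of the bounding box.
Rectangular body: 80 × 70, A = 5 600 mm², y = 35 mm, Ī = 2 286 667 mm⁴.
Semicircular cap: semicircle r = 40, A = 2513.3 mm², y = 86.977 mm, Ī = 280 978 mm⁴.
Centroid: ȳ = ΣA·y / ΣA = 51.101 mm.
Transfer each piece to the centroidal x-axis using Ī + A·d² with d = y − 51.101:
  rectangular body: d = -16.101 mm → contributes +3 738 410 mm⁴
  semicircular cap: d = 35.876 mm → contributes +3 515 709 mm⁴
Total I = 7 254 119 mm⁴.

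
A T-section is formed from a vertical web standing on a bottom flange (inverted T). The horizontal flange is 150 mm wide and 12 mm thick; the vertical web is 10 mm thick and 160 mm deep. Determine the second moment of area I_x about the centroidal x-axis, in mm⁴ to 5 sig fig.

I_x ≈ 9.6998 × 10⁶ mm⁴

Decompose the section into non-overlapping parts with the origin at the bottom-left of its bounding rectangle.
Flange: 150 × 12, A = 1 800 mm², y = 6 mm, Ī = 21 600 mm⁴.
Web: 10 × 160, A = 1 600 mm², y = 92 mm, Ī = 3 413 333 mm⁴.
Centroid: ȳ = ΣA·y / ΣA = 46.47059 mm.
Transfer each piece to the centroidal x-axis using Ī + A·d² with d = y − 46.47059:
  flange: d = -40.47059 mm → contributes +2 969 763 mm⁴
  web: d = 45.52941 mm → contributes +6 730 017 mm⁴
Total I = 9 699 780 mm⁴.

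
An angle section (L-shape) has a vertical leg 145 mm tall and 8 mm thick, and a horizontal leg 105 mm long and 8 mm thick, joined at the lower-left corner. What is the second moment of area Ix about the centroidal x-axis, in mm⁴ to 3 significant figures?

Ix ≈ 4.22 × 10⁶ mm⁴

Break the section into simple shapes (no overlaps), measuring from the bottom-left corner of the bounding box.
Vertical leg: 8 × 145, A = 1 160 mm², y = 72.5 mm, Ī = 2 032 417 mm⁴.
Horizontal leg (remainder): 97 × 8, A = 776 mm², y = 4 mm, Ī = 4138.7 mm⁴.
Centroid: ȳ = ΣA·y / ΣA = 45.043 mm.
Transfer each piece to the centroidal x-axis using Ī + A·d² with d = y − 45.043:
  vertical leg: d = 27.457 mm → contributes +2 906 901 mm⁴
  horizontal leg (remainder): d = -41.043 mm → contributes +1 311 357 mm⁴
Total I = 4 218 258 mm⁴.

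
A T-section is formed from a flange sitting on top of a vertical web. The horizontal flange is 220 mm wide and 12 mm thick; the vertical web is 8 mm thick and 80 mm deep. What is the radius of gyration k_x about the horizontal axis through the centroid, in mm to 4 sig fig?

Split into non-overlapping primitives; take the origin at the lower-left of the bounding box.
Flange: 220 × 12, A = 2 640 mm², y = 86 mm, Ī = 31 680 mm⁴.
Web: 8 × 80, A = 640 mm², y = 40 mm, Ī = 341 333 mm⁴.
Centroid: ȳ = ΣA·y / ΣA = 77.0244 mm.
Transfer each piece to the horizontal axis through the centroid using Ī + A·d² with d = y − 77.0244:
  flange: d = 8.97561 mm → contributes +244 363 mm⁴
  web: d = -37.0244 mm → contributes +1 218 649 mm⁴
Total I = 1 463 011 mm⁴.
Radius of gyration: k = √(I/A) = √(1 463 011 / 3 280) = 21.1197 mm.

k_x ≈ 21.12 mm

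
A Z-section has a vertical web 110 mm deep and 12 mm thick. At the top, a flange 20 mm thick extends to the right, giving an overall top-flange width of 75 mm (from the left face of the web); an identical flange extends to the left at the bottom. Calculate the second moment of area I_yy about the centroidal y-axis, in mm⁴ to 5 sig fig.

Break the section into simple shapes (no overlaps), measuring from the bottom-left corner of the bounding box.
Web: 12 × 110, A = 1 320 mm², x = 69 mm, Ī = 15 840 mm⁴.
Top flange (beyond web): 63 × 20, A = 1 260 mm², x = 106.5 mm, Ī = 416 745 mm⁴.
Bottom flange (beyond web): 63 × 20, A = 1 260 mm², x = 31.5 mm, Ī = 416 745 mm⁴.
Centroid: x̄ = ΣA·x / ΣA = 69 mm.
Transfer each piece to the centroidal y-axis using Ī + A·d² with d = x − 69:
  web: d = 0 mm → contributes +15 840 mm⁴
  top flange (beyond web): d = 37.5 mm → contributes +2 188 620 mm⁴
  bottom flange (beyond web): d = -37.5 mm → contributes +2 188 620 mm⁴
Total I = 4 393 080 mm⁴.

I_yy ≈ 4.3931 × 10⁶ mm⁴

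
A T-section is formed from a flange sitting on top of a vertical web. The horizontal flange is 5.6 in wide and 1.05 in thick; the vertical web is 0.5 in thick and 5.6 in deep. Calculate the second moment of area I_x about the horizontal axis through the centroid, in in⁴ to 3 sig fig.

I_x ≈ 28.8 in⁴

Split into non-overlapping primitives; take the origin at the lower-left of the bounding box.
Flange: 5.6 × 1.05, A = 5.88 in², y = 6.125 in, Ī = 0.54023 in⁴.
Web: 0.5 × 5.6, A = 2.8 in², y = 2.8 in, Ī = 7.3173 in⁴.
Centroid: ȳ = ΣA·y / ΣA = 5.0524 in.
Transfer each piece to the horizontal axis through the centroid using Ī + A·d² with d = y − 5.0524:
  flange: d = 1.0726 in → contributes +7.3047 in⁴
  web: d = -2.2524 in → contributes +21.523 in⁴
Total I = 28.828 in⁴.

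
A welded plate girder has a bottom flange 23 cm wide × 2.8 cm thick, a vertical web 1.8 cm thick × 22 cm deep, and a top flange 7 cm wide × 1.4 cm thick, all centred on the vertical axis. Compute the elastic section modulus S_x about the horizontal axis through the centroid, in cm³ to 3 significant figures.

Split into non-overlapping primitives; take the origin at the lower-left of the bounding box.
Bottom plate: 23 × 2.8, A = 64.4 cm², y = 1.4 cm, Ī = 42.075 cm⁴.
Web plate: 1.8 × 22, A = 39.6 cm², y = 13.8 cm, Ī = 1597.2 cm⁴.
Top plate: 7 × 1.4, A = 9.8 cm², y = 25.5 cm, Ī = 1.6007 cm⁴.
Centroid: ȳ = ΣA·y / ΣA = 7.7903 cm.
Transfer each piece to the horizontal axis through the centroid using Ī + A·d² with d = y − 7.7903:
  bottom plate: d = -6.3903 cm → contributes +2671.9 cm⁴
  web plate: d = 6.0097 cm → contributes +3027.4 cm⁴
  top plate: d = 17.71 cm → contributes +3075.2 cm⁴
Total I = 8774.5 cm⁴.
Extreme fibre distance c = 18.41 cm; S = I/c = 476.63 cm³.

S_x ≈ 477 cm³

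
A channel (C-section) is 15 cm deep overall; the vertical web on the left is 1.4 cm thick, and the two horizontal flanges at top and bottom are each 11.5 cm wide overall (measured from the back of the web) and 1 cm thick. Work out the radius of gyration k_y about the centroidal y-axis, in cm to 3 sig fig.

k_y ≈ 3.54 cm

Treat the section as a set of non-overlapping primitives; coordinates are from the bounding-box lower-left.
Web: 1.4 × 15, A = 21 cm², x = 0.7 cm, Ī = 3.43 cm⁴.
Top flange (beyond web): 10.1 × 1, A = 10.1 cm², x = 6.45 cm, Ī = 85.858 cm⁴.
Bottom flange (beyond web): 10.1 × 1, A = 10.1 cm², x = 6.45 cm, Ī = 85.858 cm⁴.
Centroid: x̄ = ΣA·x / ΣA = 3.5192 cm.
Transfer each piece to the centroidal y-axis using Ī + A·d² with d = x − 3.5192:
  web: d = -2.8192 cm → contributes +170.33 cm⁴
  top flange (beyond web): d = 2.9308 cm → contributes +172.61 cm⁴
  bottom flange (beyond web): d = 2.9308 cm → contributes +172.61 cm⁴
Total I = 515.56 cm⁴.
Radius of gyration: k = √(I/A) = √(515.56 / 41.2) = 3.5375 cm.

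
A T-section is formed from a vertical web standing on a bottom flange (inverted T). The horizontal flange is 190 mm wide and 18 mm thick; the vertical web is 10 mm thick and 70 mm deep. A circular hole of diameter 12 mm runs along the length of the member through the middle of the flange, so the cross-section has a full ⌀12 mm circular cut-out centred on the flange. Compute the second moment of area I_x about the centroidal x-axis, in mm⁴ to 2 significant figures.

I_x ≈ 1.5 × 10⁶ mm⁴

Split into non-overlapping primitives; take the origin at the lower-left of the bounding box.
Flange: 190 × 18, A = 3 420 mm², y = 9 mm, Ī = 92 340 mm⁴.
Web: 10 × 70, A = 700 mm², y = 53 mm, Ī = 285 833 mm⁴.
Hole (subtracted): ⌀12, A = 113.1 mm², y = 9 mm, Ī = 1 018 mm⁴.
Centroid: ȳ = ΣA·y / ΣA = 16.69 mm.
Transfer each piece to the centroidal x-axis using Ī + A·d² with d = y − 16.69:
  flange: d = -7.687 mm → contributes +294 414 mm⁴
  web: d = 36.31 mm → contributes +1 208 891 mm⁴
  hole: d = -7.687 mm → contributes −7 700 mm⁴
Total I = 1 495 604 mm⁴.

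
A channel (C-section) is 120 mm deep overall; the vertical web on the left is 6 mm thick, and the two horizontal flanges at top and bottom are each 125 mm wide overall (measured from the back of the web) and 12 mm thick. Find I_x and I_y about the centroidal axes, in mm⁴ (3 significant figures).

I_x ≈ 9.23 × 10⁶ mm⁴, I_y ≈ 5.62 × 10⁶ mm⁴

Decompose the section into non-overlapping parts with the origin at the bottom-left of its bounding rectangle.
Web: 6 × 120, A = 720 mm², y = 60 mm, Ī = 864 000 mm⁴.
Top flange (beyond web): 119 × 12, A = 1 428 mm², y = 114 mm, Ī = 17 136 mm⁴.
Bottom flange (beyond web): 119 × 12, A = 1 428 mm², y = 6 mm, Ī = 17 136 mm⁴.
By symmetry the centroid is at mid-height, ȳ = 60 mm.
Transfer each piece to the centroidal x-axis using Ī + A·d² with d = y − 60:
  web: d = 0 mm → contributes +864 000 mm⁴
  top flange (beyond web): d = 54 mm → contributes +4 181 184 mm⁴
  bottom flange (beyond web): d = -54 mm → contributes +4 181 184 mm⁴
Total I = 9 226 368 mm⁴.
For the y-axis: x̄ = 52.916 mm.
Repeating about the centroidal y-axis gives I_y = 5 618 703 mm⁴.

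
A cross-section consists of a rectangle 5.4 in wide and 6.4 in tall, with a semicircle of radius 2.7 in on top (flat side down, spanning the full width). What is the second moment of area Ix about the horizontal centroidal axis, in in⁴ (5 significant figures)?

Ix ≈ 286.25 in⁴

Break the section into simple shapes (no overlaps), measuring from the bottom-left corner of the bounding box.
Rectangular body: 5.4 × 6.4, A = 34.56 in², y = 3.2 in, Ī = 117.9648 in⁴.
Semicircular cap: semicircle r = 2.7, A = 11.45111 in², y = 7.545916 in, Ī = 5.832935 in⁴.
Centroid: ȳ = ΣA·y / ΣA = 4.281598 in.
Transfer each piece to the horizontal centroidal axis using Ī + A·d² with d = y − 4.281598:
  rectangular body: d = -1.081598 in → contributes +158.395 in⁴
  semicircular cap: d = 3.264317 in → contributes +127.8532 in⁴
Total I = 286.2482 in⁴.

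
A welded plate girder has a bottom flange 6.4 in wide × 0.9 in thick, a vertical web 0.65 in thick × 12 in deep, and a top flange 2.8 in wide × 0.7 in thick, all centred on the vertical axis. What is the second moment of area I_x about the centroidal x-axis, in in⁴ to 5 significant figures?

Break the section into simple shapes (no overlaps), measuring from the bottom-left corner of the bounding box.
Bottom plate: 6.4 × 0.9, A = 5.76 in², y = 0.45 in, Ī = 0.3888 in⁴.
Web plate: 0.65 × 12, A = 7.8 in², y = 6.9 in, Ī = 93.6 in⁴.
Top plate: 2.8 × 0.7, A = 1.96 in², y = 13.25 in, Ī = 0.08003333 in⁴.
Centroid: ȳ = ΣA·y / ΣA = 5.308119 in.
Transfer each piece to the centroidal x-axis using Ī + A·d² with d = y − 5.308119:
  bottom plate: d = -4.858119 in → contributes +136.3324 in⁴
  web plate: d = 1.591881 in → contributes +113.3659 in⁴
  top plate: d = 7.941881 in → contributes +123.7041 in⁴
Total I = 373.4023 in⁴.

I_x ≈ 373.40 in⁴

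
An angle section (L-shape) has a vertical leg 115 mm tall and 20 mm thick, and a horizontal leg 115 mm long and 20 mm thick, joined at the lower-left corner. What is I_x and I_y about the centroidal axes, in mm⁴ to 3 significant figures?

I_x ≈ 4.95 × 10⁶ mm⁴, I_y ≈ 4.95 × 10⁶ mm⁴

Break the section into simple shapes (no overlaps), measuring from the bottom-left corner of the bounding box.
Vertical leg: 20 × 115, A = 2 300 mm², y = 57.5 mm, Ī = 2 534 792 mm⁴.
Horizontal leg (remainder): 95 × 20, A = 1 900 mm², y = 10 mm, Ī = 63 333 mm⁴.
Centroid: ȳ = ΣA·y / ΣA = 36.012 mm.
Transfer each piece to the centroidal x-axis using Ī + A·d² with d = y − 36.012:
  vertical leg: d = 21.488 mm → contributes +3 596 790 mm⁴
  horizontal leg (remainder): d = -26.012 mm → contributes +1 348 910 mm⁴
Total I = 4 945 699 mm⁴.
For the y-axis: x̄ = 36.012 mm.
Repeating about the centroidal y-axis gives I_y = 4 945 699 mm⁴.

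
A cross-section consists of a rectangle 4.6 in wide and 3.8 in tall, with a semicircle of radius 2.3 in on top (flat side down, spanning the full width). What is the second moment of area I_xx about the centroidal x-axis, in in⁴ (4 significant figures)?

I_xx ≈ 70.70 in⁴

Break the section into simple shapes (no overlaps), measuring from the bottom-left corner of the bounding box.
Rectangular body: 4.6 × 3.8, A = 17.48 in², y = 1.9 in, Ī = 21.0343 in⁴.
Semicircular cap: semicircle r = 2.3, A = 8.30951 in², y = 4.77615 in, Ī = 3.07145 in⁴.
Centroid: ȳ = ΣA·y / ΣA = 2.82671 in.
Transfer each piece to the centroidal x-axis using Ī + A·d² with d = y − 2.82671:
  rectangular body: d = -0.92671 in → contributes +36.046 in⁴
  semicircular cap: d = 1.94944 in → contributes +34.6502 in⁴
Total I = 70.6962 in⁴.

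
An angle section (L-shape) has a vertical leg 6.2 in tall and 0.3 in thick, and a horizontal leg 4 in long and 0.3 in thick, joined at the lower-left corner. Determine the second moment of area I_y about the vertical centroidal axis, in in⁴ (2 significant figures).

I_y ≈ 4.1 in⁴

Decompose the section into non-overlapping parts with the origin at the bottom-left of its bounding rectangle.
Vertical leg: 0.3 × 6.2, A = 1.86 in², x = 0.15 in, Ī = 0.01395 in⁴.
Horizontal leg (remainder): 3.7 × 0.3, A = 1.11 in², x = 2.15 in, Ī = 1.266 in⁴.
Centroid: x̄ = ΣA·x / ΣA = 0.8975 in.
Transfer each piece to the vertical centroidal axis using Ī + A·d² with d = x − 0.8975:
  vertical leg: d = -0.7475 in → contributes +1.053 in⁴
  horizontal leg (remainder): d = 1.253 in → contributes +3.008 in⁴
Total I = 4.061 in⁴.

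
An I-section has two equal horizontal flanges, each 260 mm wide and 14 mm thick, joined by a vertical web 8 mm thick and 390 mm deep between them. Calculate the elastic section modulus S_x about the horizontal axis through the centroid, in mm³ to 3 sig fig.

S_x ≈ 1.61 × 10⁶ mm³

Break the section into simple shapes (no overlaps), measuring from the bottom-left corner of the bounding box.
Bottom flange: 260 × 14, A = 3 640 mm², y = 7 mm, Ī = 59 453 mm⁴.
Web: 8 × 390, A = 3 120 mm², y = 209 mm, Ī = 39 546 000 mm⁴.
Top flange: 260 × 14, A = 3 640 mm², y = 411 mm, Ī = 59 453 mm⁴.
By symmetry the centroid is at mid-height, ȳ = 209 mm.
Transfer each piece to the horizontal axis through the centroid using Ī + A·d² with d = y − 209:
  bottom flange: d = -202 mm → contributes +148 586 013 mm⁴
  web: d = 0 mm → contributes +39 546 000 mm⁴
  top flange: d = 202 mm → contributes +148 586 013 mm⁴
Total I = 336 718 027 mm⁴.
Extreme fibre distance c = 209 mm; S = I/c = 1 611 091 mm³.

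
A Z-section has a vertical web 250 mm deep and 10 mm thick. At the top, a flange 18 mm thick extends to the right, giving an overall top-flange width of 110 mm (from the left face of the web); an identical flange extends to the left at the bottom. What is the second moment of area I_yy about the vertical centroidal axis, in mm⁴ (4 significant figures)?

Decompose the section into non-overlapping parts with the origin at the bottom-left of its bounding rectangle.
Web: 10 × 250, A = 2 500 mm², x = 105 mm, Ī = 20833.3 mm⁴.
Top flange (beyond web): 100 × 18, A = 1 800 mm², x = 160 mm, Ī = 1 500 000 mm⁴.
Bottom flange (beyond web): 100 × 18, A = 1 800 mm², x = 50 mm, Ī = 1 500 000 mm⁴.
Centroid: x̄ = ΣA·x / ΣA = 105 mm.
Transfer each piece to the vertical centroidal axis using Ī + A·d² with d = x − 105:
  web: d = 0 mm → contributes +20833.3 mm⁴
  top flange (beyond web): d = 55 mm → contributes +6 945 000 mm⁴
  bottom flange (beyond web): d = -55 mm → contributes +6 945 000 mm⁴
Total I = 13 910 833 mm⁴.

I_yy ≈ 1.391 × 10⁷ mm⁴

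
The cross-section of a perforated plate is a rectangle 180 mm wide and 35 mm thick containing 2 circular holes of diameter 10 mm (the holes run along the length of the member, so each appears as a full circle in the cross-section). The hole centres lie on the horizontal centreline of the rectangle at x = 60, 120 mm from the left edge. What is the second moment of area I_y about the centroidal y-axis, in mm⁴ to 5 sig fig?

I_y ≈ 1.6868 × 10⁷ mm⁴

Treat the section as a set of non-overlapping primitives; coordinates are from the bounding-box lower-left.
Plate: 180 × 35, A = 6 300 mm², x = 90 mm, Ī = 17 010 000 mm⁴.
Hole 1 (subtracted): ⌀10, A = 78.53982 mm², x = 60 mm, Ī = 490.8739 mm⁴.
Hole 2 (subtracted): ⌀10, A = 78.53982 mm², x = 120 mm, Ī = 490.8739 mm⁴.
By symmetry the centroid is at mid-width, x̄ = 90 mm.
Transfer each piece to the centroidal y-axis using Ī + A·d² with d = x − 90:
  plate: d = 0 mm → contributes +17 010 000 mm⁴
  hole 1: d = -30 mm → contributes −71176.71 mm⁴
  hole 2: d = 30 mm → contributes −71176.71 mm⁴
Total I = 16 867 647 mm⁴.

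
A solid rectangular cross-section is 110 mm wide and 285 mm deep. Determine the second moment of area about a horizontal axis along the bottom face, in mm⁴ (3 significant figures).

I_base ≈ 8.49 × 10⁸ mm⁴

The section: 110 × 285, A = 31 350 mm², y = 142.5 mm, Ī = 212 200 313 mm⁴.
Transfer it to the bottom edge using Ī + A·d² with d = y − 0:
  the section: d = 142.5 mm → contributes +848 801 250 mm⁴
Total I = 848 801 250 mm⁴.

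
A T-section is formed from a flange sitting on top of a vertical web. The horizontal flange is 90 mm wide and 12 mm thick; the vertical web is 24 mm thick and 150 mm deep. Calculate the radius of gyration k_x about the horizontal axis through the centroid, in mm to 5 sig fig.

k_x ≈ 51.086 mm

Split into non-overlapping primitives; take the origin at the lower-left of the bounding box.
Flange: 90 × 12, A = 1 080 mm², y = 156 mm, Ī = 12 960 mm⁴.
Web: 24 × 150, A = 3 600 mm², y = 75 mm, Ī = 6 750 000 mm⁴.
Centroid: ȳ = ΣA·y / ΣA = 93.69231 mm.
Transfer each piece to the horizontal axis through the centroid using Ī + A·d² with d = y − 93.69231:
  flange: d = 62.30769 mm → contributes +4 205 788 mm⁴
  web: d = -18.69231 mm → contributes +8 007 849 mm⁴
Total I = 12 213 637 mm⁴.
Radius of gyration: k = √(I/A) = √(12 213 637 / 4 680) = 51.08573 mm.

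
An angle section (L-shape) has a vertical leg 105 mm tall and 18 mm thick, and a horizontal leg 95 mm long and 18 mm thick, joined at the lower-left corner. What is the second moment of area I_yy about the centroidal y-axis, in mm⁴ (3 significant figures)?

I_yy ≈ 2.54 × 10⁶ mm⁴

Decompose the section into non-overlapping parts with the origin at the bottom-left of its bounding rectangle.
Vertical leg: 18 × 105, A = 1 890 mm², x = 9 mm, Ī = 51 030 mm⁴.
Horizontal leg (remainder): 77 × 18, A = 1 386 mm², x = 56.5 mm, Ī = 684 800 mm⁴.
Centroid: x̄ = ΣA·x / ΣA = 29.096 mm.
Transfer each piece to the centroidal y-axis using Ī + A·d² with d = x − 29.096:
  vertical leg: d = -20.096 mm → contributes +814 317 mm⁴
  horizontal leg (remainder): d = 27.404 mm → contributes +1 725 645 mm⁴
Total I = 2 539 962 mm⁴.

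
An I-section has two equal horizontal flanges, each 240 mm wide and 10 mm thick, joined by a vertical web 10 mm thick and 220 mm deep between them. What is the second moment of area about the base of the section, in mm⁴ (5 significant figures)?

Split into non-overlapping primitives; take the origin at the lower-left of the bounding box.
Bottom flange: 240 × 10, A = 2 400 mm², y = 5 mm, Ī = 20 000 mm⁴.
Web: 10 × 220, A = 2 200 mm², y = 120 mm, Ī = 8 873 333 mm⁴.
Top flange: 240 × 10, A = 2 400 mm², y = 235 mm, Ī = 20 000 mm⁴.
Transfer each piece to the base of the section using Ī + A·d² with d = y − 0:
  bottom flange: d = 5 mm → contributes +80 000 mm⁴
  web: d = 120 mm → contributes +40 553 333 mm⁴
  top flange: d = 235 mm → contributes +132 560 000 mm⁴
Total I = 173 193 333 mm⁴.

I_base ≈ 1.7319 × 10⁸ mm⁴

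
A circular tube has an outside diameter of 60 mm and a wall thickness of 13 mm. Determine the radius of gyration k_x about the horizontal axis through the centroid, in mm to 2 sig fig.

k_x ≈ 17 mm

Treat the section as a set of non-overlapping primitives; coordinates are from the bounding-box lower-left.
Outer circle: ⌀60, A = 2 827 mm², y = 30 mm, Ī = 636 173 mm⁴.
Bore (subtracted): ⌀34, A = 907.9 mm², y = 30 mm, Ī = 65 597 mm⁴.
By symmetry the centroid is at mid-height, ȳ = 30 mm.
All pieces are centred on the horizontal axis through the centroid, so I = ΣĪ (holes subtracted) = 570 575 mm⁴.
Radius of gyration: k = √(I/A) = √(570 575 / 1 920) = 17.24 mm.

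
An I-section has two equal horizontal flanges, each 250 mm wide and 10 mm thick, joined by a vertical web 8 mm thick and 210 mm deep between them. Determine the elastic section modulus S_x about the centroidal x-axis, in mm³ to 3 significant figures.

Treat the section as a set of non-overlapping primitives; coordinates are from the bounding-box lower-left.
Bottom flange: 250 × 10, A = 2 500 mm², y = 5 mm, Ī = 20 833 mm⁴.
Web: 8 × 210, A = 1 680 mm², y = 115 mm, Ī = 6 174 000 mm⁴.
Top flange: 250 × 10, A = 2 500 mm², y = 225 mm, Ī = 20 833 mm⁴.
By symmetry the centroid is at mid-height, ȳ = 115 mm.
Transfer each piece to the centroidal x-axis using Ī + A·d² with d = y − 115:
  bottom flange: d = -110 mm → contributes +30 270 833 mm⁴
  web: d = 0 mm → contributes +6 174 000 mm⁴
  top flange: d = 110 mm → contributes +30 270 833 mm⁴
Total I = 66 715 667 mm⁴.
Extreme fibre distance c = 115 mm; S = I/c = 580 136 mm³.

S_x ≈ 5.80 × 10⁵ mm³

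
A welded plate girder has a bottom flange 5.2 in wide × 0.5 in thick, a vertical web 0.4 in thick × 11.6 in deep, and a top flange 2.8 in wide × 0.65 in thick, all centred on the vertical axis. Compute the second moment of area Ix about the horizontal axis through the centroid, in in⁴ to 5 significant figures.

Treat the section as a set of non-overlapping primitives; coordinates are from the bounding-box lower-left.
Bottom plate: 5.2 × 0.5, A = 2.6 in², y = 0.25 in, Ī = 0.05416667 in⁴.
Web plate: 0.4 × 11.6, A = 4.64 in², y = 6.3 in, Ī = 52.02987 in⁴.
Top plate: 2.8 × 0.65, A = 1.82 in², y = 12.425 in, Ī = 0.06407917 in⁴.
Centroid: ȳ = ΣA·y / ΣA = 5.794205 in.
Transfer each piece to the horizontal axis through the centroid using Ī + A·d² with d = y − 5.794205:
  bottom plate: d = -5.544205 in → contributes +79.97352 in⁴
  web plate: d = 0.5057947 in → contributes +53.21691 in⁴
  top plate: d = 6.630795 in → contributes +80.08482 in⁴
Total I = 213.2752 in⁴.

Ix ≈ 213.28 in⁴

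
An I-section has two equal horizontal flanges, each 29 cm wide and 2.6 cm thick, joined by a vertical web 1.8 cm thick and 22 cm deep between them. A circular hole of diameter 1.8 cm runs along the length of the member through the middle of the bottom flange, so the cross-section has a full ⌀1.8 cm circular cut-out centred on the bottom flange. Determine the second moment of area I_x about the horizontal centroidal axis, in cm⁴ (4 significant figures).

Split into non-overlapping primitives; take the origin at the lower-left of the bounding box.
Bottom flange: 29 × 2.6, A = 75.4 cm², y = 1.3 cm, Ī = 42.4753 cm⁴.
Web: 1.8 × 22, A = 39.6 cm², y = 13.6 cm, Ī = 1597.2 cm⁴.
Top flange: 29 × 2.6, A = 75.4 cm², y = 25.9 cm, Ī = 42.4753 cm⁴.
Hole (subtracted): ⌀1.8, A = 2.54469 cm², y = 1.3 cm, Ī = 0.5153 cm⁴.
Centroid: ȳ = ΣA·y / ΣA = 13.7666 cm.
Transfer each piece to the horizontal centroidal axis using Ī + A·d² with d = y − 13.7666:
  bottom flange: d = -12.4666 cm → contributes +11760.9 cm⁴
  web: d = -0.166616 cm → contributes +1598.3 cm⁴
  top flange: d = 12.1334 cm → contributes +11142.8 cm⁴
  hole: d = -12.4666 cm → contributes −396.002 cm⁴
Total I = 24 106 cm⁴.

I_x ≈ 2.411 × 10⁴ cm⁴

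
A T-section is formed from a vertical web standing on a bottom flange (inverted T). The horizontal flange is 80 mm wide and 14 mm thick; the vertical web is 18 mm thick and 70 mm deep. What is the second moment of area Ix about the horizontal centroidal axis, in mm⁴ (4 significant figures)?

Break the section into simple shapes (no overlaps), measuring from the bottom-left corner of the bounding box.
Flange: 80 × 14, A = 1 120 mm², y = 7 mm, Ī = 18293.3 mm⁴.
Web: 18 × 70, A = 1 260 mm², y = 49 mm, Ī = 514 500 mm⁴.
Centroid: ȳ = ΣA·y / ΣA = 29.2353 mm.
Transfer each piece to the horizontal centroidal axis using Ī + A·d² with d = y − 29.2353:
  flange: d = -22.2353 mm → contributes +572 031 mm⁴
  web: d = 19.7647 mm → contributes +1 006 711 mm⁴
Total I = 1 578 742 mm⁴.

Ix ≈ 1.579 × 10⁶ mm⁴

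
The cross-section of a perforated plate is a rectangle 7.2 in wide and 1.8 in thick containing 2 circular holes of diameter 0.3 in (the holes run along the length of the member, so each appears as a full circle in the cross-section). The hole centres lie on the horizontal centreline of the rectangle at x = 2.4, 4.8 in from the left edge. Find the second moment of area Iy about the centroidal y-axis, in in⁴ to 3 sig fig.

Split into non-overlapping primitives; take the origin at the lower-left of the bounding box.
Plate: 7.2 × 1.8, A = 12.96 in², x = 3.6 in, Ī = 55.987 in⁴.
Hole 1 (subtracted): ⌀0.3, A = 0.070686 in², x = 2.4 in, Ī = 0.00039761 in⁴.
Hole 2 (subtracted): ⌀0.3, A = 0.070686 in², x = 4.8 in, Ī = 0.00039761 in⁴.
By symmetry the centroid is at mid-width, x̄ = 3.6 in.
Transfer each piece to the centroidal y-axis using Ī + A·d² with d = x − 3.6:
  plate: d = 0 in → contributes +55.987 in⁴
  hole 1: d = -1.2 in → contributes −0.10219 in⁴
  hole 2: d = 1.2 in → contributes −0.10219 in⁴
Total I = 55.783 in⁴.

Iy ≈ 55.8 in⁴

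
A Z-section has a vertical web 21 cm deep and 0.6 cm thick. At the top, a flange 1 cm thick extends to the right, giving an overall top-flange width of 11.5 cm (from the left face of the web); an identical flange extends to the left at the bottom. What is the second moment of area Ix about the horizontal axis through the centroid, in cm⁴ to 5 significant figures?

Treat the section as a set of non-overlapping primitives; coordinates are from the bounding-box lower-left.
Web: 0.6 × 21, A = 12.6 cm², y = 10.5 cm, Ī = 463.05 cm⁴.
Top flange (beyond web): 10.9 × 1, A = 10.9 cm², y = 20.5 cm, Ī = 0.9083333 cm⁴.
Bottom flange (beyond web): 10.9 × 1, A = 10.9 cm², y = 0.5 cm, Ī = 0.9083333 cm⁴.
Centroid: ȳ = ΣA·y / ΣA = 10.5 cm.
Transfer each piece to the horizontal axis through the centroid using Ī + A·d² with d = y − 10.5:
  web: d = 0 cm → contributes +463.05 cm⁴
  top flange (beyond web): d = 10 cm → contributes +1090.908 cm⁴
  bottom flange (beyond web): d = -10 cm → contributes +1090.908 cm⁴
Total I = 2644.867 cm⁴.

Ix ≈ 2644.9 cm⁴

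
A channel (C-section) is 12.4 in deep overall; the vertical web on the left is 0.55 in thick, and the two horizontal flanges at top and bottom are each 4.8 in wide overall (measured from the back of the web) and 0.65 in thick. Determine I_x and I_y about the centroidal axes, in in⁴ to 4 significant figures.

Break the section into simple shapes (no overlaps), measuring from the bottom-left corner of the bounding box.
Web: 0.55 × 12.4, A = 6.82 in², y = 6.2 in, Ī = 87.3869 in⁴.
Top flange (beyond web): 4.25 × 0.65, A = 2.7625 in², y = 12.075 in, Ī = 0.097263 in⁴.
Bottom flange (beyond web): 4.25 × 0.65, A = 2.7625 in², y = 0.325 in, Ī = 0.097263 in⁴.
By symmetry the centroid is at mid-height, ȳ = 6.2 in.
Transfer each piece to the centroidal x-axis using Ī + A·d² with d = y − 6.2:
  web: d = 0 in → contributes +87.3869 in⁴
  top flange (beyond web): d = 5.875 in → contributes +95.4467 in⁴
  bottom flange (beyond web): d = -5.875 in → contributes +95.4467 in⁴
Total I = 278.28 in⁴.
For the y-axis: x̄ = 1.34912 in.
Repeating about the centroidal y-axis gives I_y = 26.0694 in⁴.

I_x ≈ 278.3 in⁴, I_y ≈ 26.07 in⁴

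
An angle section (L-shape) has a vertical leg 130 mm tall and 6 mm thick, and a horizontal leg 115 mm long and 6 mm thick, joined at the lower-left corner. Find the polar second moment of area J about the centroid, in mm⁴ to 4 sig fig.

J ≈ 4.294 × 10⁶ mm⁴

Decompose the section into non-overlapping parts with the origin at the bottom-left of its bounding rectangle.
Vertical leg: 6 × 130, A = 780 mm², y = 65 mm, Ī = 1 098 500 mm⁴.
Horizontal leg (remainder): 109 × 6, A = 654 mm², y = 3 mm, Ī = 1 962 mm⁴.
Centroid: ȳ = ΣA·y / ΣA = 36.7238 mm.
Transfer each piece to the centroidal x-axis using Ī + A·d² with d = y − 36.7238:
  vertical leg: d = 28.2762 mm → contributes +1 722 142 mm⁴
  horizontal leg (remainder): d = -33.7238 mm → contributes +745 755 mm⁴
Total I = 2 467 897 mm⁴.
For the y-axis: x̄ = 29.2238 mm.
Repeating about the centroidal y-axis gives I_y = 1 825 994 mm⁴.
Polar second moment: J = I_x + I_y = 4 293 891 mm⁴.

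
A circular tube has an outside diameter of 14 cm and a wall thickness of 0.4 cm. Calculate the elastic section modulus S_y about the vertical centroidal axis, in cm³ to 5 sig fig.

Decompose the section into non-overlapping parts with the origin at the bottom-left of its bounding rectangle.
Outer circle: ⌀14, A = 153.938 cm², x = 7 cm, Ī = 1885.741 cm⁴.
Bore (subtracted): ⌀13.2, A = 136.8478 cm², x = 7 cm, Ī = 1490.272 cm⁴.
By symmetry the centroid is at mid-width, x̄ = 7 cm.
All pieces are centred on the vertical centroidal axis, so I = ΣĪ (holes subtracted) = 395.4687 cm⁴.
Extreme fibre distance c = 7 cm; S = I/c = 56.49553 cm³.

S_y ≈ 56.496 cm³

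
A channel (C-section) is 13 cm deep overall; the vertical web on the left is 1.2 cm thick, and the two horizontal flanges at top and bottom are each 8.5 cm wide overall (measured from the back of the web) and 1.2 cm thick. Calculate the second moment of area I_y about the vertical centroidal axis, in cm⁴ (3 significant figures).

Decompose the section into non-overlapping parts with the origin at the bottom-left of its bounding rectangle.
Web: 1.2 × 13, A = 15.6 cm², x = 0.6 cm, Ī = 1.872 cm⁴.
Top flange (beyond web): 7.3 × 1.2, A = 8.76 cm², x = 4.85 cm, Ī = 38.902 cm⁴.
Bottom flange (beyond web): 7.3 × 1.2, A = 8.76 cm², x = 4.85 cm, Ī = 38.902 cm⁴.
Centroid: x̄ = ΣA·x / ΣA = 2.8482 cm.
Transfer each piece to the vertical centroidal axis using Ī + A·d² with d = x − 2.8482:
  web: d = -2.2482 cm → contributes +80.72 cm⁴
  top flange (beyond web): d = 2.0018 cm → contributes +74.005 cm⁴
  bottom flange (beyond web): d = 2.0018 cm → contributes +74.005 cm⁴
Total I = 228.73 cm⁴.

I_y ≈ 229 cm⁴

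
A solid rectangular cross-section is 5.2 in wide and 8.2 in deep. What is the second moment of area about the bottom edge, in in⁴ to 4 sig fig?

The section: 5.2 × 8.2, A = 42.64 in², y = 4.1 in, Ī = 238.926 in⁴.
Transfer it to the bottom edge using Ī + A·d² with d = y − 0:
  the section: d = 4.1 in → contributes +955.705 in⁴
Total I = 955.705 in⁴.

I_base ≈ 955.7 in⁴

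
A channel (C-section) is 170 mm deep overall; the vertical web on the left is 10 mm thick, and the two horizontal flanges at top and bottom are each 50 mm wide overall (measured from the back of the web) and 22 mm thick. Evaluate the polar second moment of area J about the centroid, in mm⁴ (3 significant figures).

Treat the section as a set of non-overlapping primitives; coordinates are from the bounding-box lower-left.
Web: 10 × 170, A = 1 700 mm², y = 85 mm, Ī = 4 094 167 mm⁴.
Top flange (beyond web): 40 × 22, A = 880 mm², y = 159 mm, Ī = 35 493 mm⁴.
Bottom flange (beyond web): 40 × 22, A = 880 mm², y = 11 mm, Ī = 35 493 mm⁴.
By symmetry the centroid is at mid-height, ȳ = 85 mm.
Transfer each piece to the centroidal x-axis using Ī + A·d² with d = y − 85:
  web: d = 0 mm → contributes +4 094 167 mm⁴
  top flange (beyond web): d = 74 mm → contributes +4 854 373 mm⁴
  bottom flange (beyond web): d = -74 mm → contributes +4 854 373 mm⁴
Total I = 13 802 913 mm⁴.
For the y-axis: x̄ = 17.717 mm.
Repeating about the centroidal y-axis gives I_y = 789 296 mm⁴.
Polar second moment: J = I_x + I_y = 14 592 209 mm⁴.

J ≈ 1.46 × 10⁷ mm⁴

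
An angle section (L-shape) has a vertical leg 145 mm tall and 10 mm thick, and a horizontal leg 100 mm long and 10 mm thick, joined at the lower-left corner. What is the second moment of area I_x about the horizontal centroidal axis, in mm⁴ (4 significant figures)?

I_x ≈ 5.078 × 10⁶ mm⁴

Treat the section as a set of non-overlapping primitives; coordinates are from the bounding-box lower-left.
Vertical leg: 10 × 145, A = 1 450 mm², y = 72.5 mm, Ī = 2 540 521 mm⁴.
Horizontal leg (remainder): 90 × 10, A = 900 mm², y = 5 mm, Ī = 7 500 mm⁴.
Centroid: ȳ = ΣA·y / ΣA = 46.6489 mm.
Transfer each piece to the horizontal centroidal axis using Ī + A·d² with d = y − 46.6489:
  vertical leg: d = 25.8511 mm → contributes +3 509 523 mm⁴
  horizontal leg (remainder): d = -41.6489 mm → contributes +1 568 670 mm⁴
Total I = 5 078 194 mm⁴.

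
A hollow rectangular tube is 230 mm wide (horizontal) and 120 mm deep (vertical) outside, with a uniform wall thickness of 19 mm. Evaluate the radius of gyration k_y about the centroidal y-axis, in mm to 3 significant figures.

Split into non-overlapping primitives; take the origin at the lower-left of the bounding box.
Outer rectangle: 230 × 120, A = 27 600 mm², x = 115 mm, Ī = 121 670 000 mm⁴.
Inner void (subtracted): 192 × 82, A = 15 744 mm², x = 115 mm, Ī = 48 365 568 mm⁴.
By symmetry the centroid is at mid-width, x̄ = 115 mm.
All pieces are centred on the centroidal y-axis, so I = ΣĪ (holes subtracted) = 73 304 432 mm⁴.
Radius of gyration: k = √(I/A) = √(73 304 432 / 11 856) = 78.631 mm.

k_y ≈ 78.6 mm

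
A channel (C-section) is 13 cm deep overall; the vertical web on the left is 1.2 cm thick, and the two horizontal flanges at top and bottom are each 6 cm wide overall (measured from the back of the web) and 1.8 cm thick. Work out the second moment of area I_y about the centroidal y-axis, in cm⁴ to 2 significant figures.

I_y ≈ 110 cm⁴

Decompose the section into non-overlapping parts with the origin at the bottom-left of its bounding rectangle.
Web: 1.2 × 13, A = 15.6 cm², x = 0.6 cm, Ī = 1.872 cm⁴.
Top flange (beyond web): 4.8 × 1.8, A = 8.64 cm², x = 3.6 cm, Ī = 16.59 cm⁴.
Bottom flange (beyond web): 4.8 × 1.8, A = 8.64 cm², x = 3.6 cm, Ī = 16.59 cm⁴.
Centroid: x̄ = ΣA·x / ΣA = 2.177 cm.
Transfer each piece to the centroidal y-axis using Ī + A·d² with d = x − 2.177:
  web: d = -1.577 cm → contributes +40.65 cm⁴
  top flange (beyond web): d = 1.423 cm → contributes +34.09 cm⁴
  bottom flange (beyond web): d = 1.423 cm → contributes +34.09 cm⁴
Total I = 108.8 cm⁴.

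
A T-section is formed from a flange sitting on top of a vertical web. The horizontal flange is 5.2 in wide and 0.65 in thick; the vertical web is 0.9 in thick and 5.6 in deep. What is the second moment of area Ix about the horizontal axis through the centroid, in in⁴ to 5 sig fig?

Ix ≈ 33.048 in⁴

Treat the section as a set of non-overlapping primitives; coordinates are from the bounding-box lower-left.
Flange: 5.2 × 0.65, A = 3.38 in², y = 5.925 in, Ī = 0.1190042 in⁴.
Web: 0.9 × 5.6, A = 5.04 in², y = 2.8 in, Ī = 13.1712 in⁴.
Centroid: ȳ = ΣA·y / ΣA = 4.054454 in.
Transfer each piece to the horizontal axis through the centroid using Ī + A·d² with d = y − 4.054454:
  flange: d = 1.870546 in → contributes +11.94543 in⁴
  web: d = -1.254454 in → contributes +21.10242 in⁴
Total I = 33.04785 in⁴.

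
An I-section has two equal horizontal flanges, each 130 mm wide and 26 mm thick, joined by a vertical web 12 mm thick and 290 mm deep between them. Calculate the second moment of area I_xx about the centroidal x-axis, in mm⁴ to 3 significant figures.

I_xx ≈ 1.94 × 10⁸ mm⁴

Break the section into simple shapes (no overlaps), measuring from the bottom-left corner of the bounding box.
Bottom flange: 130 × 26, A = 3 380 mm², y = 13 mm, Ī = 190 407 mm⁴.
Web: 12 × 290, A = 3 480 mm², y = 171 mm, Ī = 24 389 000 mm⁴.
Top flange: 130 × 26, A = 3 380 mm², y = 329 mm, Ī = 190 407 mm⁴.
By symmetry the centroid is at mid-height, ȳ = 171 mm.
Transfer each piece to the centroidal x-axis using Ī + A·d² with d = y − 171:
  bottom flange: d = -158 mm → contributes +84 568 727 mm⁴
  web: d = 0 mm → contributes +24 389 000 mm⁴
  top flange: d = 158 mm → contributes +84 568 727 mm⁴
Total I = 193 526 453 mm⁴.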